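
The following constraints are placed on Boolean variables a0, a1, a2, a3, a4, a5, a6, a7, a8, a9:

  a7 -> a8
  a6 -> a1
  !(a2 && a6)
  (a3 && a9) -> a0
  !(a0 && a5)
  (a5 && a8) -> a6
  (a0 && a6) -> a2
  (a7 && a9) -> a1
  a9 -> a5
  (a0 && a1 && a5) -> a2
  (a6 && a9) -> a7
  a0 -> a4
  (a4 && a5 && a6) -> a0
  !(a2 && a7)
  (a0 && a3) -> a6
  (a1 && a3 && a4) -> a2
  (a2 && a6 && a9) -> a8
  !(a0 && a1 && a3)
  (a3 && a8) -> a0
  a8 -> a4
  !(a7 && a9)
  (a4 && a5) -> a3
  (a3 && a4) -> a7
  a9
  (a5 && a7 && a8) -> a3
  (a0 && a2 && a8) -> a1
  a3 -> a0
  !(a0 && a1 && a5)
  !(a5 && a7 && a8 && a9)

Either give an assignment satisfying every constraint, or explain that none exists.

Unit clause (a9) forces a9 = True.
In (a5 || !a9) only a5 is left, so a5 = True.
In (!a7 || !a9) only !a7 is left, so a7 = False.
In (!a0 || !a5) only !a0 is left, so a0 = False.
In (!a6 || a7 || !a9) only !a6 is left, so a6 = False.
In (a0 || !a3 || !a9) only !a3 is left, so a3 = False.
In (!a5 || a6 || !a8) only !a8 is left, so a8 = False.
In (a3 || !a4 || !a5) only !a4 is left, so a4 = False.
Set a1 = False.
Set a2 = True.
All clauses satisfied.

a0=F, a1=F, a2=T, a3=F, a4=F, a5=T, a6=F, a7=F, a8=F, a9=T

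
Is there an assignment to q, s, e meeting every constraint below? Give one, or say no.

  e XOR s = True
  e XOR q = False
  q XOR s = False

Unsatisfiable — no assignment works.

Adding constraints 1, 2, 3 mod 2: every variable appears an even number of times on the left, so the left side is 0.
But the right sides sum to 1 (mod 2). 0 ≠ 1 — the system is inconsistent.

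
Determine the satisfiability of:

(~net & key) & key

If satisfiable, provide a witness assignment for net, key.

net: False; key: True

  ~net & key = True
    ~net = True
Both conjuncts True, so the formula holds.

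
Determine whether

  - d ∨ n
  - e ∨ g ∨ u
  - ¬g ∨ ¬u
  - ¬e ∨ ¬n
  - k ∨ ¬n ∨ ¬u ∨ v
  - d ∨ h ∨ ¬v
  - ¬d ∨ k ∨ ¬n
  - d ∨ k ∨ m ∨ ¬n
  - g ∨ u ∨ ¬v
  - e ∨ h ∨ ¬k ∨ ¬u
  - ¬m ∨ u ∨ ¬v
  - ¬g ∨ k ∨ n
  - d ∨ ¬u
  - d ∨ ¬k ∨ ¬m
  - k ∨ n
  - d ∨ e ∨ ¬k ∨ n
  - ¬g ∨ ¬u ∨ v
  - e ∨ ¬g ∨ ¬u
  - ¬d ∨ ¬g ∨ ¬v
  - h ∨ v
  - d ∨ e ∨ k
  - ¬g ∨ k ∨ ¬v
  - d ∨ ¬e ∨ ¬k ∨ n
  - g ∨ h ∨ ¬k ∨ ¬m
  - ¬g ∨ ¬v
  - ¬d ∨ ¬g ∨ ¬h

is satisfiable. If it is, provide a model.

k = True; e = True; m = True; d = True; n = False; g = False; u = True; v = True; h = True

Try k = False:
  (k ∨ n) forces n = True.
  (¬e ∨ ¬n) forces e = False.
  (¬d ∨ k ∨ ¬n) forces d = False.
  clause (d ∨ e ∨ k) is falsified — backtrack.
So k = True.
Set e = True.
  then (¬e ∨ ¬n) forces n = False.
  then (d ∨ ¬e ∨ ¬k ∨ n) forces d = True.
Set m = True.
Set g = False.
  then (g ∨ h ∨ ¬k ∨ ¬m) forces h = True.
Set u = True.
Set v = True.
All clauses satisfied.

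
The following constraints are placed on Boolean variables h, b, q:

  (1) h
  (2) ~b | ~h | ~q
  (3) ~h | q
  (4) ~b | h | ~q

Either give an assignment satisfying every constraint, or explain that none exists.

Unit clause (h) forces h = True.
In (~h | q) only q is left, so q = True.
In (~b | ~h | ~q) only ~b is left, so b = False.
All clauses satisfied.

h=T, b=F, q=T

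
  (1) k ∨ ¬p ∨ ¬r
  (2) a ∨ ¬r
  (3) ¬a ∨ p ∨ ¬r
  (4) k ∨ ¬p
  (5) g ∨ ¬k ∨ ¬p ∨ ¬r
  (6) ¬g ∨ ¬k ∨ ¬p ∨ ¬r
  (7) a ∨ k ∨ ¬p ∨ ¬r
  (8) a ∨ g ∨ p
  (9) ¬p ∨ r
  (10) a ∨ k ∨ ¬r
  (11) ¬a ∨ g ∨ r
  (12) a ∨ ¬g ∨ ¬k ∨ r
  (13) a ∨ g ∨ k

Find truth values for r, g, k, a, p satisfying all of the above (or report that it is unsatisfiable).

Try r = True:
  (a ∨ ¬r) forces a = True.
  (¬a ∨ p ∨ ¬r) forces p = True.
  (k ∨ ¬p ∨ ¬r) forces k = True.
  (g ∨ ¬k ∨ ¬p ∨ ¬r) forces g = True.
  clause (¬g ∨ ¬k ∨ ¬p ∨ ¬r) is falsified — backtrack.
So r = False.
  then (¬p ∨ r) forces p = False.
Try g = False:
  (a ∨ g ∨ p) forces a = True.
  clause (¬a ∨ g ∨ r) is falsified — backtrack.
So g = True.
Set k = False.
Set a = True.
All clauses satisfied.

r = False; g = True; k = False; a = True; p = False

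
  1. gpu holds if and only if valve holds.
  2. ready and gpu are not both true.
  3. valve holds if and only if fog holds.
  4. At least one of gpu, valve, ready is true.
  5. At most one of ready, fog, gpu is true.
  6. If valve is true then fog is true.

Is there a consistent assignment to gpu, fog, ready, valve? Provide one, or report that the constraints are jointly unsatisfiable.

gpu=F; fog=F; ready=T; valve=F

  (1) gpu=F, valve=F — same ✓
  (2) ready=T, gpu=F — not both ✓
  (3) valve=F, fog=F — same ✓
  (4) {gpu, valve, ready}: 1 true — at least one ✓
  (5) {ready, fog, gpu}: 1 true — at most one ✓
  (6) valve=F ⇒ fog: vacuous ✓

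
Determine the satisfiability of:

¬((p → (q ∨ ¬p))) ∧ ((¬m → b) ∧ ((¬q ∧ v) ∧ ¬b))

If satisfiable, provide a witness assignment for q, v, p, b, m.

q=F, v=T, p=T, b=F, m=T

  ¬((p → (q ∨ ¬p))) = True
    p → (q ∨ ¬p) = False
      q ∨ ¬p = False
        ¬p = False
  (¬m → b) ∧ ((¬q ∧ v) ∧ ¬b) = True
    ¬m → b = True
      ¬m = False
    (¬q ∧ v) ∧ ¬b = True
      ¬q ∧ v = True
        ¬q = True
      ¬b = True
Both conjuncts True, so the formula holds.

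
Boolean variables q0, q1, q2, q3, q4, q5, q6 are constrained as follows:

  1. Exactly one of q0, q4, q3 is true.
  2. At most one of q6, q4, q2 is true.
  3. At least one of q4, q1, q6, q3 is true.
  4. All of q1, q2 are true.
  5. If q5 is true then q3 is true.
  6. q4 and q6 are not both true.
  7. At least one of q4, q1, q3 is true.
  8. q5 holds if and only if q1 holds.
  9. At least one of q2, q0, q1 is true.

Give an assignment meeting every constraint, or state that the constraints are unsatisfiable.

q0 = False; q1 = True; q2 = True; q3 = True; q4 = False; q5 = True; q6 = False

  (1) {q0, q4, q3}: 1 true — exactly one ✓
  (2) {q6, q4, q2}: 1 true — at most one ✓
  (3) {q4, q1, q6, q3}: 2 true — at least one ✓
  (4) {q1, q2}: all 2 true ✓
  (5) q5=T ⇒ q3: T ✓
  (6) q4=F, q6=F — not both ✓
  (7) {q4, q1, q3}: 2 true — at least one ✓
  (8) q5=T, q1=T — same ✓
  (9) {q2, q0, q1}: 2 true — at least one ✓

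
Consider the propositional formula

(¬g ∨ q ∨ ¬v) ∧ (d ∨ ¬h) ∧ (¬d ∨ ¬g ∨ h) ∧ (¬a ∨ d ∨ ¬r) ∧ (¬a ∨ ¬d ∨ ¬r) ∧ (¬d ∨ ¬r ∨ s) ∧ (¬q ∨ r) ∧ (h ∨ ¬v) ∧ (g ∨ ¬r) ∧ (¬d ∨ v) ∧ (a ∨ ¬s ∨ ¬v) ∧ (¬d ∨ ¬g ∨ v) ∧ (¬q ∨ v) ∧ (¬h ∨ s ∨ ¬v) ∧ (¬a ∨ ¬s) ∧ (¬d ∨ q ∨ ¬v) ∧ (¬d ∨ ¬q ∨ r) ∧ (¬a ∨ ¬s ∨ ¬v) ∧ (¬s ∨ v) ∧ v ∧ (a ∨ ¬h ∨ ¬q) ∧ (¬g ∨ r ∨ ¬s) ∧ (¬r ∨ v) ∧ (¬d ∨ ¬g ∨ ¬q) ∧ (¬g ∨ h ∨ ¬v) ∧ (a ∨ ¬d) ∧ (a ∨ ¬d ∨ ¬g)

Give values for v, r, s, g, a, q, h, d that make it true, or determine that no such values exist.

Unsatisfiable

Case v = True:
  (h ∨ ¬v) forces h = True.
  (d ∨ ¬h) forces d = True.
  (¬h ∨ s ∨ ¬v) forces s = True.
  (a ∨ ¬s ∨ ¬v) forces a = True.
  Clause (¬a ∨ ¬s) is falsified — contradiction.
Case v = False:
  Clause (v) is falsified — contradiction.
Both cases fail, so the formula is unsatisfiable.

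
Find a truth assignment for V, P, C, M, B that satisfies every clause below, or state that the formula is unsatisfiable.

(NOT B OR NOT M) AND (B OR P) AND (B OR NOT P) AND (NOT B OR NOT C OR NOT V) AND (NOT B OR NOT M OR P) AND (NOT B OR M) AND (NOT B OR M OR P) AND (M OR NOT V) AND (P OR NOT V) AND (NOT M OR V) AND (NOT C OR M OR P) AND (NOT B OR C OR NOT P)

No satisfying assignment exists.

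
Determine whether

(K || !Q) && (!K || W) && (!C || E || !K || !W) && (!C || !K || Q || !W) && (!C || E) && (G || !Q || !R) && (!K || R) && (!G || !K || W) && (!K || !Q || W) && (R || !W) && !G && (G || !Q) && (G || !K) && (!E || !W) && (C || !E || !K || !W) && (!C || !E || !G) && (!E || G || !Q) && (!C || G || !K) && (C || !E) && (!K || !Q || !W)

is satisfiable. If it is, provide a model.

Unit clause (!G) forces G = False.
In (G || !Q) only !Q is left, so Q = False.
In (G || !K) only !K is left, so K = False.
Set C = False.
  then (C || !E) forces E = False.
Set W = False.
Set R = True.
All clauses satisfied.

G=F; C=F; K=F; E=F; W=F; R=T; Q=F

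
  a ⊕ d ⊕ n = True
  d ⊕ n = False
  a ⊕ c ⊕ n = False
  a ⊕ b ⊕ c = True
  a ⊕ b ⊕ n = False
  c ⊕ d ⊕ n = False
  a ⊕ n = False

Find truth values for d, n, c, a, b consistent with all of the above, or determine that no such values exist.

d = True, n = True, c = False, a = True, b = False

a ⊕ d ⊕ n = T ⊕ T ⊕ T = True ✓
d ⊕ n = T ⊕ T = False ✓
a ⊕ c ⊕ n = T ⊕ F ⊕ T = False ✓
a ⊕ b ⊕ c = T ⊕ F ⊕ F = True ✓
a ⊕ b ⊕ n = T ⊕ F ⊕ T = False ✓
c ⊕ d ⊕ n = F ⊕ T ⊕ T = False ✓
a ⊕ n = T ⊕ T = False ✓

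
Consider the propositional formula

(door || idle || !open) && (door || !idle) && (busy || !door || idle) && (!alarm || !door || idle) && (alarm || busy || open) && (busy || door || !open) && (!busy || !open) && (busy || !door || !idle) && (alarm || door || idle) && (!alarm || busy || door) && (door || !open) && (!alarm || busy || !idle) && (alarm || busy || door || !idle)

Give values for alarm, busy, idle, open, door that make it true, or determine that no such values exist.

Set alarm = False.
Try busy = False:
  (alarm || busy || open) forces open = True.
  (busy || door || !open) forces door = True.
  (busy || !door || idle) forces idle = True.
  clause (busy || !door || !idle) is falsified — backtrack.
So busy = True.
  then (!busy || !open) forces open = False.
Set idle = False.
  then (alarm || door || idle) forces door = True.
All clauses satisfied.

alarm = False; busy = True; idle = False; open = False; door = True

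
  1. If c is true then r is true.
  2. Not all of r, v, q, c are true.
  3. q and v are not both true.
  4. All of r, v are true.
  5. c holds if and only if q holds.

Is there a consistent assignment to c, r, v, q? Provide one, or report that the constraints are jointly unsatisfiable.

c = False, r = True, v = True, q = False

  (1) c=F ⇒ r: vacuous ✓
  (2) {r, v, q, c}: 2/4 true — not all ✓
  (3) q=F, v=T — not both ✓
  (4) {r, v}: all 2 true ✓
  (5) c=F, q=F — same ✓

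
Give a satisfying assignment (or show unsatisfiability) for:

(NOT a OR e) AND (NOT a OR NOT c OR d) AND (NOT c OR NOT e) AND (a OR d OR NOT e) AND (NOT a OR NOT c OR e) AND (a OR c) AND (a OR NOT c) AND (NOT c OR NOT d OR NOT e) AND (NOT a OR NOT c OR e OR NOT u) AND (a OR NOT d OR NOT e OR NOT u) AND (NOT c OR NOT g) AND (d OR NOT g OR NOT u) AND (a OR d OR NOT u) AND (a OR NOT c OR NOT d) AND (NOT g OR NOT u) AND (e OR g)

d: True; u: False; g: False; a: True; e: True; c: False

Set d = True.
Set u = False.
Set g = False.
  then (e OR g) forces e = True.
  then (NOT c OR NOT e) forces c = False.
  then (a OR c) forces a = True.
All clauses satisfied.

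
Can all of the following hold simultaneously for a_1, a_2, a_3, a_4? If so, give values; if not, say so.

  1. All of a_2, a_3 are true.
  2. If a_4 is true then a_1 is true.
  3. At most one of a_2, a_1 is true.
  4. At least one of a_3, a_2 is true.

a_1 = False, a_2 = True, a_3 = True, a_4 = False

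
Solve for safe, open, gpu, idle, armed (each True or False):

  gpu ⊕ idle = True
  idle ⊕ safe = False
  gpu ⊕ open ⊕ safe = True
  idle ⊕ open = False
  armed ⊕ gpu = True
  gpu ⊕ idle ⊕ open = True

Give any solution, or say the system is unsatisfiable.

safe = False, open = False, gpu = True, idle = False, armed = False

gpu ⊕ idle = T ⊕ F = True ✓
idle ⊕ safe = F ⊕ F = False ✓
gpu ⊕ open ⊕ safe = T ⊕ F ⊕ F = True ✓
idle ⊕ open = F ⊕ F = False ✓
armed ⊕ gpu = F ⊕ T = True ✓
gpu ⊕ idle ⊕ open = T ⊕ F ⊕ F = True ✓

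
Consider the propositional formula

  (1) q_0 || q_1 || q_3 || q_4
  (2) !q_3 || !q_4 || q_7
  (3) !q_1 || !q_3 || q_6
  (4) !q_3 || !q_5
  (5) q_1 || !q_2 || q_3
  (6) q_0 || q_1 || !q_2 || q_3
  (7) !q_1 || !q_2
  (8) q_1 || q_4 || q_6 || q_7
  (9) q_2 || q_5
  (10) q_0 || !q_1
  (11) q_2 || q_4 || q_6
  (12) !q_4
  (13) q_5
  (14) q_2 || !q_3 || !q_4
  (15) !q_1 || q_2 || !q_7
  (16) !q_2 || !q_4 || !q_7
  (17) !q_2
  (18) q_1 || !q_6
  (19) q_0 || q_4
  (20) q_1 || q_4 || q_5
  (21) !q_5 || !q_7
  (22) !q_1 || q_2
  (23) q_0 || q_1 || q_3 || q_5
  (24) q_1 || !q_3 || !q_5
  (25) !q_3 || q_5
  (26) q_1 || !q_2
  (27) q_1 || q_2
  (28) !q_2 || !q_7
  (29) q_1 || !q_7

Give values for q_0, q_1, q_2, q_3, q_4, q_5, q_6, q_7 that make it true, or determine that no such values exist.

UNSATISFIABLE

Case q_2 = True:
  Clause (!q_2) is falsified — contradiction.
Case q_2 = False:
  (q_2 || q_5) forces q_5 = True.
  (!q_3 || !q_5) forces q_3 = False.
  (!q_4) forces q_4 = False.
  (q_2 || q_4 || q_6) forces q_6 = True.
  (q_1 || !q_6) forces q_1 = True.
  Clause (!q_1 || q_2) is falsified — contradiction.
Both cases fail, so the formula is unsatisfiable.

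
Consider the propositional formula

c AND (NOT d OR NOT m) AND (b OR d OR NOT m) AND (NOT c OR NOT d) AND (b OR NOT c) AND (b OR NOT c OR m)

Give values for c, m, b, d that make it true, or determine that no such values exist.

c = True, m = True, b = True, d = False

Unit clause (c) forces c = True.
In (NOT c OR NOT d) only NOT d is left, so d = False.
In (b OR NOT c) only b is left, so b = True.
Set m = True.
All clauses satisfied.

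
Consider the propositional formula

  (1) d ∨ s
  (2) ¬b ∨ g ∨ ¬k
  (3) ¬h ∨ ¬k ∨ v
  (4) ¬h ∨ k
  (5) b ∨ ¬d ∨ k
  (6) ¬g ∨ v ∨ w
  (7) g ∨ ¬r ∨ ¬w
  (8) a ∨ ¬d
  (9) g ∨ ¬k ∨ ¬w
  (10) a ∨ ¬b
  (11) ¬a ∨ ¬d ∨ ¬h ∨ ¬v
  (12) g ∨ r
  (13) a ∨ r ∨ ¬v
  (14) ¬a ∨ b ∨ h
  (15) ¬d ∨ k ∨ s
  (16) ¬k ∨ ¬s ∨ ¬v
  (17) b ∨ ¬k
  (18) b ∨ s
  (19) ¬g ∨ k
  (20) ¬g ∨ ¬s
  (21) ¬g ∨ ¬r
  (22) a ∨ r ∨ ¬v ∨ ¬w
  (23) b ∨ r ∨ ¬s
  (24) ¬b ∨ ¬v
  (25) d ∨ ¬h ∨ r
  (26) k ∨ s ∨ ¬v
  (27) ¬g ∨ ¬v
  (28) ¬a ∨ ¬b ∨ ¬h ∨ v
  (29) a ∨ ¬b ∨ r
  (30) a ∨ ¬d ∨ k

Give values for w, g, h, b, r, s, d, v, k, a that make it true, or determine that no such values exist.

w = False; g = False; h = False; b = True; r = True; s = True; d = True; v = False; k = False; a = True

Set w = False.
Try g = True:
  (¬g ∨ v ∨ w) forces v = True.
  clause (¬g ∨ ¬v) is falsified — backtrack.
So g = False.
  then (g ∨ r) forces r = True.
Try h = True:
  (¬h ∨ k) forces k = True.
  (¬b ∨ g ∨ ¬k) forces b = False.
  clause (b ∨ ¬k) is falsified — backtrack.
So h = False.
Set b = True.
  then (¬b ∨ g ∨ ¬k) forces k = False.
  then (a ∨ ¬b) forces a = True.
  then (¬b ∨ ¬v) forces v = False.
Set s = True.
Set d = True.
All clauses satisfied.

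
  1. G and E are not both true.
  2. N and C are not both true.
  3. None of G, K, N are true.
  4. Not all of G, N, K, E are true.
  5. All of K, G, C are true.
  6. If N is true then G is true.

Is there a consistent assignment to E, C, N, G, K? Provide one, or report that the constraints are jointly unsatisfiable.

Unsatisfiable

Case G = True:
  Constraint (3) is violated (G=T) — contradiction.
Case G = False:
  Constraint (5) is violated (G=F) — contradiction.
Both cases fail — unsatisfiable.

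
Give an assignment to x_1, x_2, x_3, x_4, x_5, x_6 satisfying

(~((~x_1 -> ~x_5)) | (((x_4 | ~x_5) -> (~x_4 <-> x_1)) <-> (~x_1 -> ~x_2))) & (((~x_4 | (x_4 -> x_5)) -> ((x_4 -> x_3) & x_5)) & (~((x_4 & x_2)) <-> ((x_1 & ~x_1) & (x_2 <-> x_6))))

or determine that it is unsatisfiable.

x_1: False; x_2: True; x_3: True; x_4: True; x_5: True; x_6: False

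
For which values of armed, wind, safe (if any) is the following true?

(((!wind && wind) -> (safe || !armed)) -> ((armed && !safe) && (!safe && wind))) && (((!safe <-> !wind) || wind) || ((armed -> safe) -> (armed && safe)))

armed=T; wind=T; safe=F

  ((!wind && wind) -> (safe || !armed)) -> ((armed && !safe) && (!safe && wind)) = True
    (!wind && wind) -> (safe || !armed) = True
      !wind && wind = False
        !wind = False
      safe || !armed = False
        !armed = False
    (armed && !safe) && (!safe && wind) = True
      armed && !safe = True
        !safe = True
      !safe && wind = True
        !safe = True
  ((!safe <-> !wind) || wind) || ((armed -> safe) -> (armed && safe)) = True
    (!safe <-> !wind) || wind = True
      !safe <-> !wind = False
        !safe = True
        !wind = False
    (armed -> safe) -> (armed && safe) = True
      armed -> safe = False
      armed && safe = False
Both conjuncts True, so the formula holds.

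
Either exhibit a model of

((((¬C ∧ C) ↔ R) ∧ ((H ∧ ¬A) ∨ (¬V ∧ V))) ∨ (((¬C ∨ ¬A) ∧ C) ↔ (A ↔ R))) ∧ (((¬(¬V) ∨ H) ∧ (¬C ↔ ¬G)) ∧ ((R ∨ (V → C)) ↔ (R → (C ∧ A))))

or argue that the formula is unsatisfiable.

R=F, G=T, C=T, A=T, H=T, V=F

  (((¬C ∧ C) ↔ R) ∧ ((H ∧ ¬A) ∨ (¬V ∧ V))) ∨ (((¬C ∨ ¬A) ∧ C) ↔ (A ↔ R)) = True
    ((¬C ∧ C) ↔ R) ∧ ((H ∧ ¬A) ∨ (¬V ∧ V)) = False
      (¬C ∧ C) ↔ R = True
        ¬C ∧ C = False
          ¬C = False
      (H ∧ ¬A) ∨ (¬V ∧ V) = False
        H ∧ ¬A = False
          ¬A = False
        ¬V ∧ V = False
          ¬V = True
    ((¬C ∨ ¬A) ∧ C) ↔ (A ↔ R) = True
      (¬C ∨ ¬A) ∧ C = False
        ¬C ∨ ¬A = False
          ¬C = False
          ¬A = False
      A ↔ R = False
  ((¬(¬V) ∨ H) ∧ (¬C ↔ ¬G)) ∧ ((R ∨ (V → C)) ↔ (R → (C ∧ A))) = True
    (¬(¬V) ∨ H) ∧ (¬C ↔ ¬G) = True
      ¬(¬V) ∨ H = True
        ¬(¬V) = False
          ¬V = True
      ¬C ↔ ¬G = True
        ¬C = False
        ¬G = False
    (R ∨ (V → C)) ↔ (R → (C ∧ A)) = True
      R ∨ (V → C) = True
        V → C = True
      R → (C ∧ A) = True
        C ∧ A = True
Both conjuncts True, so the formula holds.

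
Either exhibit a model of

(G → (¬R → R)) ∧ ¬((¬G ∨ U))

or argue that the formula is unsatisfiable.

R: True, U: False, G: True

  G → (¬R → R) = True
    ¬R → R = True
      ¬R = False
  ¬((¬G ∨ U)) = True
    ¬G ∨ U = False
      ¬G = False
Both conjuncts True, so the formula holds.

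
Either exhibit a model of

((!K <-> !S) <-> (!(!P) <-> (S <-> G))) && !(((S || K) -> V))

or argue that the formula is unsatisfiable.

V=F, S=T, P=T, K=T, G=T

  (!K <-> !S) <-> (!(!P) <-> (S <-> G)) = True
    !K <-> !S = True
      !K = False
      !S = False
    !(!P) <-> (S <-> G) = True
      !(!P) = True
        !P = False
      S <-> G = True
  !(((S || K) -> V)) = True
    (S || K) -> V = False
      S || K = True
Both conjuncts True, so the formula holds.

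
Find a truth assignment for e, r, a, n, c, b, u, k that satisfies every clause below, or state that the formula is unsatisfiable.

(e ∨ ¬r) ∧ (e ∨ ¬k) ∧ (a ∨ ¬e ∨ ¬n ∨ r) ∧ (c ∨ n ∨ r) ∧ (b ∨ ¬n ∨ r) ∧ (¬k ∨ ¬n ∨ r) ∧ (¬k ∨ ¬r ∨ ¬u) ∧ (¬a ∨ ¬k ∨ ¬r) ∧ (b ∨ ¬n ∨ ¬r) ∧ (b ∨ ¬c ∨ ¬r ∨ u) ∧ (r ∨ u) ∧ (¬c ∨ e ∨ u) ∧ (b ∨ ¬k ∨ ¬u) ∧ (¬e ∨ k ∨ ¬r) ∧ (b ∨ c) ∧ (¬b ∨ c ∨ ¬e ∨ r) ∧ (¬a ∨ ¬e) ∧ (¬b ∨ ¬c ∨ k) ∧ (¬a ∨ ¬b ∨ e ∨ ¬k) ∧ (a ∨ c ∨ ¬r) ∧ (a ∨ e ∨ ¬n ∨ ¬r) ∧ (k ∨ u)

Set e = True.
  then (¬a ∨ ¬e) forces a = False.
Set r = False.
  then (a ∨ ¬e ∨ ¬n ∨ r) forces n = False.
  then (c ∨ n ∨ r) forces c = True.
  then (r ∨ u) forces u = True.
Set b = True.
  then (¬b ∨ ¬c ∨ k) forces k = True.
All clauses satisfied.

e = True; r = False; a = False; n = False; c = True; b = True; u = True; k = True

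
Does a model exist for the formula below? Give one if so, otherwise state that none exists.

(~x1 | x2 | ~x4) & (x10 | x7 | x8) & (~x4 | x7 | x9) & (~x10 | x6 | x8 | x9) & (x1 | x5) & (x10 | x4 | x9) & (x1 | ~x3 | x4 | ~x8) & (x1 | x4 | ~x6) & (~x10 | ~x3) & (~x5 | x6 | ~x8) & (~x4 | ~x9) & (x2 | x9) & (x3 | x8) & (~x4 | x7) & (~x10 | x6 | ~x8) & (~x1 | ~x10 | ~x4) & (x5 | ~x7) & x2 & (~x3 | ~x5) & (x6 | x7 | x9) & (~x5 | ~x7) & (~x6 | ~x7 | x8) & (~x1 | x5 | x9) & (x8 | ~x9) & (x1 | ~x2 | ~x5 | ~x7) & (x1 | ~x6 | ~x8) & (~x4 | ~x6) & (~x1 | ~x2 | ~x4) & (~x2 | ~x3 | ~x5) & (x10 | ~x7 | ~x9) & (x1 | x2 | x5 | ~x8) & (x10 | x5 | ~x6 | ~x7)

x1=T, x2=T, x3=T, x4=F, x5=F, x6=T, x7=F, x8=T, x9=T, x10=F

Unit clause (x2) forces x2 = True.
Try x1 = False:
  (x1 | x5) forces x5 = True.
  (~x3 | ~x5) forces x3 = False.
  (x3 | x8) forces x8 = True.
  (~x5 | x6 | ~x8) forces x6 = True.
  clause (x1 | ~x6 | ~x8) is falsified — backtrack.
So x1 = True.
  then (~x1 | ~x2 | ~x4) forces x4 = False.
Set x3 = True.
  then (~x10 | ~x3) forces x10 = False.
  then (~x3 | ~x5) forces x5 = False.
  then (~x1 | x5 | x9) forces x9 = True.
  then (x8 | ~x9) forces x8 = True.
  then (x10 | ~x7 | ~x9) forces x7 = False.
Set x6 = True.
All clauses satisfied.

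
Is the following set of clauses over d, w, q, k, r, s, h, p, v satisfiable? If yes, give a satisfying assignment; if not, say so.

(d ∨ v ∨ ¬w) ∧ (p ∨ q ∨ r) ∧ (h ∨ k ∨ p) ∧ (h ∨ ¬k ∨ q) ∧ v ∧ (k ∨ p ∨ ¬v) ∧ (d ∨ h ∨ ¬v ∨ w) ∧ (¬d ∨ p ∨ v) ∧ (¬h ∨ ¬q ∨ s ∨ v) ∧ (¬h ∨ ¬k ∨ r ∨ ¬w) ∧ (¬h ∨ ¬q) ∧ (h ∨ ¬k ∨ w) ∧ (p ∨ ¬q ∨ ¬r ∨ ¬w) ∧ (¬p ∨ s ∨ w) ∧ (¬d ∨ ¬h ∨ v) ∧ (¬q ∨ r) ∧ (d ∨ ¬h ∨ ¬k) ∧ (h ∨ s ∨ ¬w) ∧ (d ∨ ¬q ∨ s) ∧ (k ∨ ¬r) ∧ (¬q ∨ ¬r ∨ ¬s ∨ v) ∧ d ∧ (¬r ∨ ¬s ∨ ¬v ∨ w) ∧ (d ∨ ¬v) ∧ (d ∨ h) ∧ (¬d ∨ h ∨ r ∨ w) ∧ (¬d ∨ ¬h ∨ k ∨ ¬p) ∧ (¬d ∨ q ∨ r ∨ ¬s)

d: True; w: True; q: False; k: True; r: True; s: True; h: True; p: False; v: True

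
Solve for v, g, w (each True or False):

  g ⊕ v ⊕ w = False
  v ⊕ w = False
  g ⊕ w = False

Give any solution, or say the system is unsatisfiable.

v=F, g=F, w=F

g ⊕ v ⊕ w = F ⊕ F ⊕ F = False ✓
v ⊕ w = F ⊕ F = False ✓
g ⊕ w = F ⊕ F = False ✓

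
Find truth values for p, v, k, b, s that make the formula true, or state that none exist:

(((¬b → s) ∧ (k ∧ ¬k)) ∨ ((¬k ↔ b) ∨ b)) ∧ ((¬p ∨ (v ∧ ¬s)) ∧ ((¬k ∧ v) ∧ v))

p: False, v: True, k: False, b: True, s: False

  ((¬b → s) ∧ (k ∧ ¬k)) ∨ ((¬k ↔ b) ∨ b) = True
    (¬b → s) ∧ (k ∧ ¬k) = False
      ¬b → s = True
        ¬b = False
      k ∧ ¬k = False
        ¬k = True
    (¬k ↔ b) ∨ b = True
      ¬k ↔ b = True
        ¬k = True
  (¬p ∨ (v ∧ ¬s)) ∧ ((¬k ∧ v) ∧ v) = True
    ¬p ∨ (v ∧ ¬s) = True
      ¬p = True
      v ∧ ¬s = True
        ¬s = True
    (¬k ∧ v) ∧ v = True
      ¬k ∧ v = True
        ¬k = True
Both conjuncts True, so the formula holds.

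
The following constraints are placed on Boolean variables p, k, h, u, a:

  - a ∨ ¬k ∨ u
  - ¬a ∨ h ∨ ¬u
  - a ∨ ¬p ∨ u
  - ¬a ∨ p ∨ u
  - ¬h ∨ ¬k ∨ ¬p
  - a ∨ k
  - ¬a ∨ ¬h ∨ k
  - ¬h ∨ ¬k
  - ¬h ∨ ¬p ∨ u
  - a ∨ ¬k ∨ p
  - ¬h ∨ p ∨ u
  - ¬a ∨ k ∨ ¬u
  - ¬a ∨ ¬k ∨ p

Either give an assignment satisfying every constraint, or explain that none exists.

p = True, k = True, h = False, u = True, a = False

Set p = True.
Set k = True.
  then (¬h ∨ ¬k ∨ ¬p) forces h = False.
Set u = True.
  then (¬a ∨ h ∨ ¬u) forces a = False.
All clauses satisfied.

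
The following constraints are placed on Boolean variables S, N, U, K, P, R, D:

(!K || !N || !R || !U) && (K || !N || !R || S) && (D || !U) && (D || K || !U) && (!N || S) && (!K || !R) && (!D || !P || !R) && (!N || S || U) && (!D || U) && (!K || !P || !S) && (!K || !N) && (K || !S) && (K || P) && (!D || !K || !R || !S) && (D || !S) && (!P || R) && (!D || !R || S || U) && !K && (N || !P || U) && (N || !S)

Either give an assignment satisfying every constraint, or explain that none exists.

Case K = True:
  Clause (!K) is falsified — contradiction.
Case K = False:
  (K || !S) forces S = False.
  (!N || S) forces N = False.
  (K || P) forces P = True.
  (!P || R) forces R = True.
  (!D || !P || !R) forces D = False.
  (D || !U) forces U = False.
  Clause (N || !P || U) is falsified — contradiction.
Both cases fail, so the formula is unsatisfiable.

UNSATISFIABLE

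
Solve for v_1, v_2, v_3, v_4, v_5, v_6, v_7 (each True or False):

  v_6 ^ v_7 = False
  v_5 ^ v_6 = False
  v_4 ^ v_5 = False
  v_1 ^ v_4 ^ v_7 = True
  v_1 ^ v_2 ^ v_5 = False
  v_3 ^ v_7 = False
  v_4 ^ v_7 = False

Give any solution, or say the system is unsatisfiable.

v_1 = True, v_2 = False, v_3 = True, v_4 = True, v_5 = True, v_6 = True, v_7 = True

v_6 ^ v_7 = T ^ T = False ✓
v_5 ^ v_6 = T ^ T = False ✓
v_4 ^ v_5 = T ^ T = False ✓
v_1 ^ v_4 ^ v_7 = T ^ T ^ T = True ✓
v_1 ^ v_2 ^ v_5 = T ^ F ^ T = False ✓
v_3 ^ v_7 = T ^ T = False ✓
v_4 ^ v_7 = T ^ T = False ✓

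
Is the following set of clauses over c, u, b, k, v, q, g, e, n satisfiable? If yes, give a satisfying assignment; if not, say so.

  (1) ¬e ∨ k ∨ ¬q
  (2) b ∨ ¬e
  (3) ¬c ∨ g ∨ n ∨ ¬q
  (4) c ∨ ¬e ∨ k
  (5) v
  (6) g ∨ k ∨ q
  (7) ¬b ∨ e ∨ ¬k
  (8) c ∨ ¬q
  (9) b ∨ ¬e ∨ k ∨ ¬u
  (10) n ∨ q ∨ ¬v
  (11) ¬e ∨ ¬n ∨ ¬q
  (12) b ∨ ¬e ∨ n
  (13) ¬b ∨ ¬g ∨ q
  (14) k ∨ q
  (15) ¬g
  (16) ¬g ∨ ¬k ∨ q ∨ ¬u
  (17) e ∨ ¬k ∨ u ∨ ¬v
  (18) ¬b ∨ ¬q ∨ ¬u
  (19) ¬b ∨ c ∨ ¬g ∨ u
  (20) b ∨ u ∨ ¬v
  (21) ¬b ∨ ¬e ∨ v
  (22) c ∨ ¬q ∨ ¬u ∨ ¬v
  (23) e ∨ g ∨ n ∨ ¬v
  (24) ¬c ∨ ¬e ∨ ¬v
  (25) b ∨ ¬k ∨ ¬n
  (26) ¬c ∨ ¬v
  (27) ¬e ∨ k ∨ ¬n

Unit clause (v) forces v = True.
Unit clause (¬g) forces g = False.
In (¬c ∨ ¬v) only ¬c is left, so c = False.
In (c ∨ ¬q) only ¬q is left, so q = False.
In (n ∨ q ∨ ¬v) only n is left, so n = True.
In (k ∨ q) only k is left, so k = True.
In (b ∨ ¬k ∨ ¬n) only b is left, so b = True.
In (¬b ∨ e ∨ ¬k) only e is left, so e = True.
Set u = True.
All clauses satisfied.

c = False, u = True, b = True, k = True, v = True, q = False, g = False, e = True, n = True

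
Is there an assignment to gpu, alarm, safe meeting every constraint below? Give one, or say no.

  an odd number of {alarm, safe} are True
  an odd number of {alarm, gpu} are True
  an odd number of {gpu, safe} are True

No satisfying assignment exists.

Adding constraints 1, 2, 3 mod 2: every variable appears an even number of times on the left, so the left side is 0.
But the right sides sum to 1 (mod 2). 0 ≠ 1 — the system is inconsistent.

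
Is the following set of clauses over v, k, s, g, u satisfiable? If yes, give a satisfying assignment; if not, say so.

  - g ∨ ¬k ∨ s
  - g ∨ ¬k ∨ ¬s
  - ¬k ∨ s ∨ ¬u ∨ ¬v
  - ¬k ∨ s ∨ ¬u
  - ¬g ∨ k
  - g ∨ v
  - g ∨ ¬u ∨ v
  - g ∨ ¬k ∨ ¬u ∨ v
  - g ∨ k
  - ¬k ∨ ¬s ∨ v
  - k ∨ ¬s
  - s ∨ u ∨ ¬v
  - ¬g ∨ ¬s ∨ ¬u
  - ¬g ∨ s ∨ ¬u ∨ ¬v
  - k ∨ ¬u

v=T, k=T, s=T, g=T, u=F

Set v = True.
Try k = False:
  (¬g ∨ k) forces g = False.
  clause (g ∨ k) is falsified — backtrack.
So k = True.
Try s = False:
  (g ∨ ¬k ∨ s) forces g = True.
  (¬k ∨ s ∨ ¬u ∨ ¬v) forces u = False.
  clause (s ∨ u ∨ ¬v) is falsified — backtrack.
So s = True.
  then (g ∨ ¬k ∨ ¬s) forces g = True.
  then (¬g ∨ ¬s ∨ ¬u) forces u = False.
All clauses satisfied.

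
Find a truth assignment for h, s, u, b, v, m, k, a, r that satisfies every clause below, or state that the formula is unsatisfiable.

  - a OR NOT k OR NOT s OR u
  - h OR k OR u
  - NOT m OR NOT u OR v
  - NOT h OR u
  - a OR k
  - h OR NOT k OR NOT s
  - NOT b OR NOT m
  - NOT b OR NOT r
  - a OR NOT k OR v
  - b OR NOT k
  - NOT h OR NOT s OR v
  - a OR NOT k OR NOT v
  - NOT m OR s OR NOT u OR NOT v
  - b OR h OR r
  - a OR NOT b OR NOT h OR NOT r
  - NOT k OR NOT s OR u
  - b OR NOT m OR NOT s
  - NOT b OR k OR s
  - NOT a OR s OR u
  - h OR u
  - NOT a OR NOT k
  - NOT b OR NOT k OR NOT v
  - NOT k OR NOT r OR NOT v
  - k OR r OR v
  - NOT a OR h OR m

h=T, s=F, u=T, b=F, v=T, m=F, k=F, a=T, r=T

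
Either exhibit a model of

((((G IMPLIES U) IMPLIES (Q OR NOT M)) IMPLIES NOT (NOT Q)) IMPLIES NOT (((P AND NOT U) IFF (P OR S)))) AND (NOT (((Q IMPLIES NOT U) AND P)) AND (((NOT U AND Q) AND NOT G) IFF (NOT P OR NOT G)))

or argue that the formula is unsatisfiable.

U = True; M = False; G = True; P = True; Q = True; S = False

  (((G IMPLIES U) IMPLIES (Q OR NOT M)) IMPLIES NOT (NOT Q)) IMPLIES NOT (((P AND NOT U) IFF (P OR S))) = True
    ((G IMPLIES U) IMPLIES (Q OR NOT M)) IMPLIES NOT (NOT Q) = True
      (G IMPLIES U) IMPLIES (Q OR NOT M) = True
        G IMPLIES U = True
        Q OR NOT M = True
          NOT M = True
      NOT (NOT Q) = True
        NOT Q = False
    NOT (((P AND NOT U) IFF (P OR S))) = True
      (P AND NOT U) IFF (P OR S) = False
        P AND NOT U = False
          NOT U = False
        P OR S = True
  NOT (((Q IMPLIES NOT U) AND P)) AND (((NOT U AND Q) AND NOT G) IFF (NOT P OR NOT G)) = True
    NOT (((Q IMPLIES NOT U) AND P)) = True
      (Q IMPLIES NOT U) AND P = False
        Q IMPLIES NOT U = False
          NOT U = False
    ((NOT U AND Q) AND NOT G) IFF (NOT P OR NOT G) = True
      (NOT U AND Q) AND NOT G = False
        NOT U AND Q = False
          NOT U = False
        NOT G = False
      NOT P OR NOT G = False
        NOT P = False
        NOT G = False
Both conjuncts True, so the formula holds.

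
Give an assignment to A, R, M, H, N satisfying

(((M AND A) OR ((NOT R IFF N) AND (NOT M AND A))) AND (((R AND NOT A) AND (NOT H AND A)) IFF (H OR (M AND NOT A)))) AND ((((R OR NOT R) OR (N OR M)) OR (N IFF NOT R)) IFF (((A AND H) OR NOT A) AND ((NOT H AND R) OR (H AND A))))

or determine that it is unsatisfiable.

No satisfying assignment exists.

Case A = True: the formula simplifies to ((M OR ((NOT R IFF N) AND NOT M)) AND NOT H) AND ((((R OR NOT R) OR (N OR M)) OR (N IFF NOT R)) IFF (H AND ((NOT H AND R) OR H))).
  H = True: the conjunct NOT H is False.
  H = False: simplifies to (M OR ((NOT R IFF N) AND NOT M)) AND NOT ((((R OR NOT R) OR (N OR M)) OR (N IFF NOT R))).
    R = True: the conjunct NOT ((((R OR NOT R) OR (N OR M)) OR (N IFF NOT R))) becomes NOT ((True OR NOT N)) = False.
    R = False: the conjunct NOT ((((R OR NOT R) OR (N OR M)) OR (N IFF NOT R))) becomes NOT ((True OR N)) = False.
Case A = False: the conjunct (M AND A) OR ((NOT R IFF N) AND (NOT M AND A)) becomes (M AND False) OR ((NOT R IFF N) AND False) = False.
Both cases fail — unsatisfiable.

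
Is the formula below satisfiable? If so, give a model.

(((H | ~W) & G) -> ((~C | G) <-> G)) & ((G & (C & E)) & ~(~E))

E=T, G=T, W=F, H=T, C=T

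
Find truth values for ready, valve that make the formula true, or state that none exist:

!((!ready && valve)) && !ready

ready=F, valve=F

  !((!ready && valve)) = True
    !ready && valve = False
      !ready = True
  !ready = True
Both conjuncts True, so the formula holds.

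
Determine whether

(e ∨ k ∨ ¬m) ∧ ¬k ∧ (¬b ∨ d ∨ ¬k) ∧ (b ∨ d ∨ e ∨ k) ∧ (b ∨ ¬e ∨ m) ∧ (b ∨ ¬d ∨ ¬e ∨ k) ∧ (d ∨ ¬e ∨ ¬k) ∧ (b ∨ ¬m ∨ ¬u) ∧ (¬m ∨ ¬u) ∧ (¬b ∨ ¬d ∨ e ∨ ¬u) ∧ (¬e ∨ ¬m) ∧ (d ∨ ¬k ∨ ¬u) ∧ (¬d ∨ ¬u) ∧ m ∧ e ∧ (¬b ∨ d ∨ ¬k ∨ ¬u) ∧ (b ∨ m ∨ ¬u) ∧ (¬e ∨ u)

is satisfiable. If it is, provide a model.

Case e = True:
  (¬k) forces k = False.
  (¬e ∨ ¬m) forces m = False.
  Clause (m) is falsified — contradiction.
Case e = False:
  Clause (e) is falsified — contradiction.
Both cases fail, so the formula is unsatisfiable.

The formula is unsatisfiable.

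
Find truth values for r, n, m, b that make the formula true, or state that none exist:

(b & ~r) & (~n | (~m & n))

r = False, n = True, m = False, b = True

  b & ~r = True
    ~r = True
  ~n | (~m & n) = True
    ~n = False
    ~m & n = True
      ~m = True
Both conjuncts True, so the formula holds.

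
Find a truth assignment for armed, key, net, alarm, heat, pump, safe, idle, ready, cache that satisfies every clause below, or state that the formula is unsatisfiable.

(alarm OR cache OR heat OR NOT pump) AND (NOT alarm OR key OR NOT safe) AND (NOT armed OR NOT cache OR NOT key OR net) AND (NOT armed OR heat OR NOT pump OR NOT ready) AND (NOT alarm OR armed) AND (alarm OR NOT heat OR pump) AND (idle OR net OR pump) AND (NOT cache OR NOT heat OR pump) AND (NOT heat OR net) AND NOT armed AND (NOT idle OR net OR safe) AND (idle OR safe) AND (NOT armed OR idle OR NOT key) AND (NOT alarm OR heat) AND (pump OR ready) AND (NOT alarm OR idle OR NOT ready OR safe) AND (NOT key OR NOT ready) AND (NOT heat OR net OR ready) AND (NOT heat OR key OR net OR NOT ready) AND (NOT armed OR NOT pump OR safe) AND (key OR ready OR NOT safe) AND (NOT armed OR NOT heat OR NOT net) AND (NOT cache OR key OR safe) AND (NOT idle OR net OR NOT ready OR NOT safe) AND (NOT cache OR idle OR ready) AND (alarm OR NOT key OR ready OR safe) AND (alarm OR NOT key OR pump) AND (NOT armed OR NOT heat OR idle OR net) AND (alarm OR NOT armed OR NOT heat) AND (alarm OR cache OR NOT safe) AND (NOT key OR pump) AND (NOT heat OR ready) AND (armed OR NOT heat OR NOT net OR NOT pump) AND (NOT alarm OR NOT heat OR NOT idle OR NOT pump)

armed = False, key = False, net = True, alarm = False, heat = False, pump = False, safe = False, idle = True, ready = True, cache = False

Unit clause (NOT armed) forces armed = False.
In (NOT alarm OR armed) only NOT alarm is left, so alarm = False.
Set key = False.
Set net = True.
Try heat = True:
  (alarm OR NOT heat OR pump) forces pump = True.
  clause (armed OR NOT heat OR NOT net OR NOT pump) is falsified — backtrack.
So heat = False.
Set pump = False.
  then (pump OR ready) forces ready = True.
Set safe = False.
  then (idle OR safe) forces idle = True.
  then (NOT cache OR key OR safe) forces cache = False.
All clauses satisfied.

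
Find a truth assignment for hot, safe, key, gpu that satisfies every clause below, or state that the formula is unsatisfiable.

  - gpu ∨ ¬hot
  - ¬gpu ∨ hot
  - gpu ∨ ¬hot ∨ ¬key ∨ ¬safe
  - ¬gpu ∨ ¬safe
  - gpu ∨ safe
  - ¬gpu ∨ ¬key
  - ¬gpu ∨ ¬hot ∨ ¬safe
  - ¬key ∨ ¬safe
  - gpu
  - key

Case key = True:
  (¬gpu ∨ ¬key) forces gpu = False.
  Clause (gpu) is falsified — contradiction.
Case key = False:
  Clause (key) is falsified — contradiction.
Both cases fail, so the formula is unsatisfiable.

Unsatisfiable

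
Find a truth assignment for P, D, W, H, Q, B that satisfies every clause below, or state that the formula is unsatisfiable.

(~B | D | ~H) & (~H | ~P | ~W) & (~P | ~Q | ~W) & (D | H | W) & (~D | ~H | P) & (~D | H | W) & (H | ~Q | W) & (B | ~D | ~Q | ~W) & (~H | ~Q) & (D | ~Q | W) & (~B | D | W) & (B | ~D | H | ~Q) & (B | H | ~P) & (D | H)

Set P = False.
Set D = True.
  then (~D | ~H | P) forces H = False.
  then (~D | H | W) forces W = True.
Set Q = False.
Set B = False.
All clauses satisfied.

P: False, D: True, W: True, H: False, Q: False, B: False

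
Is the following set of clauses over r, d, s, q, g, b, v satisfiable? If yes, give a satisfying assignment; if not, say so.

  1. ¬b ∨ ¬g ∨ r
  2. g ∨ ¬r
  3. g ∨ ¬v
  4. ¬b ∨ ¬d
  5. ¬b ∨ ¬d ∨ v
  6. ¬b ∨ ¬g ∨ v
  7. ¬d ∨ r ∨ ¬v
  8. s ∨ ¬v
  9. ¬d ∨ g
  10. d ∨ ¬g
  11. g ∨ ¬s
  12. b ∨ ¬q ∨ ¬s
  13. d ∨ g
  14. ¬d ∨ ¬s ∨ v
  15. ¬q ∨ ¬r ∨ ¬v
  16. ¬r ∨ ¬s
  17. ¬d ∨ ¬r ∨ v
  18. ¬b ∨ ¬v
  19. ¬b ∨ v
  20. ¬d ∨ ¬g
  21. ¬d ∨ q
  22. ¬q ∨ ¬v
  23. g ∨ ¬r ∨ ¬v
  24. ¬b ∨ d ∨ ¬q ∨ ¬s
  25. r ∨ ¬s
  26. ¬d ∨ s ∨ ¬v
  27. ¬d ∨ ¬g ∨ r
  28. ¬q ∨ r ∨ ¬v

Unsatisfiable

Case d = True:
  (¬b ∨ ¬d) forces b = False.
  (¬d ∨ g) forces g = True.
  Clause (¬d ∨ ¬g) is falsified — contradiction.
Case d = False:
  (d ∨ ¬g) forces g = False.
  Clause (d ∨ g) is falsified — contradiction.
Both cases fail, so the formula is unsatisfiable.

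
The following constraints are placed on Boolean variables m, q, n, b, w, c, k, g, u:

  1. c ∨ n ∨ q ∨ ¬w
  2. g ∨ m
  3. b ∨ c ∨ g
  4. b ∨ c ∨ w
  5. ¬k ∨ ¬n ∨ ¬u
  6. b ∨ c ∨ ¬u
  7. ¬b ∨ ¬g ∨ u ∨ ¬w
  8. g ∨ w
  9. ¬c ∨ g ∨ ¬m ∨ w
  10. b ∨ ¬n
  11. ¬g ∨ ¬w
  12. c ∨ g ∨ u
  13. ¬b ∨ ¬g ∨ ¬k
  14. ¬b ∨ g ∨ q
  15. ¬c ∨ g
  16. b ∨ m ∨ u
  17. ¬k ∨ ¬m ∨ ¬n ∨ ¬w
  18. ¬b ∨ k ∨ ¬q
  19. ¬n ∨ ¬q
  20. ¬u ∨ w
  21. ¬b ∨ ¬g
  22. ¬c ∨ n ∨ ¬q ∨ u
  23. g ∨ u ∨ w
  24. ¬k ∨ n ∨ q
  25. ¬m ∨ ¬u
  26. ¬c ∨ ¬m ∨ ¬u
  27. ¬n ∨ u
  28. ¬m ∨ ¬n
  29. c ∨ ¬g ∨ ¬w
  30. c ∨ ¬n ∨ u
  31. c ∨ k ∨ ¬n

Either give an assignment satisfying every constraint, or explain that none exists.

Set m = True.
  then (¬m ∨ ¬u) forces u = False.
  then (¬n ∨ u) forces n = False.
Try q = True:
  (¬c ∨ n ∨ ¬q ∨ u) forces c = False.
  (c ∨ g ∨ u) forces g = True.
  (¬g ∨ ¬w) forces w = False.
  (b ∨ c ∨ w) forces b = True.
  clause (¬b ∨ ¬g) is falsified — backtrack.
So q = False.
  then (¬k ∨ n ∨ q) forces k = False.
Try b = True:
  (¬b ∨ g ∨ q) forces g = True.
  clause (¬b ∨ ¬g) is falsified — backtrack.
So b = False.
Set w = False.
  then (b ∨ c ∨ w) forces c = True.
  then (g ∨ w) forces g = True.
All clauses satisfied.

m: True, q: False, n: False, b: False, w: False, c: True, k: False, g: True, u: False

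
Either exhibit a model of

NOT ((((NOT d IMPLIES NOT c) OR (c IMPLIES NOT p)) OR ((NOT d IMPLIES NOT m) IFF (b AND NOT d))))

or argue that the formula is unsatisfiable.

b: False; d: False; p: True; m: False; c: True

  NOT ((((NOT d IMPLIES NOT c) OR (c IMPLIES NOT p)) OR ((NOT d IMPLIES NOT m) IFF (b AND NOT d)))) = True
    ((NOT d IMPLIES NOT c) OR (c IMPLIES NOT p)) OR ((NOT d IMPLIES NOT m) IFF (b AND NOT d)) = False
      (NOT d IMPLIES NOT c) OR (c IMPLIES NOT p) = False
        NOT d IMPLIES NOT c = False
          NOT d = True
          NOT c = False
        c IMPLIES NOT p = False
          NOT p = False
      (NOT d IMPLIES NOT m) IFF (b AND NOT d) = False
        NOT d IMPLIES NOT m = True
          NOT d = True
          NOT m = True
        b AND NOT d = False
          NOT d = True
The formula evaluates to True.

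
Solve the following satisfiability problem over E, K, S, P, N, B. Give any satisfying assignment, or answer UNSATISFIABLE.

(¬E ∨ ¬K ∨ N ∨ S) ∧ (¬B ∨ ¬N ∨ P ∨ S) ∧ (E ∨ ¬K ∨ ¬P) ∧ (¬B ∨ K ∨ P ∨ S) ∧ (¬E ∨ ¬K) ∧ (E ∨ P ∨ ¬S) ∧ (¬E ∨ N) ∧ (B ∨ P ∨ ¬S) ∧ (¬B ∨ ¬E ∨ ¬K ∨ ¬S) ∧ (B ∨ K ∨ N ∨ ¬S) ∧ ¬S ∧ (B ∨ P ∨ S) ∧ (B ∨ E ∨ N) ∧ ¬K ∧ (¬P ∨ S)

The formula is unsatisfiable.

Case K = True:
  Clause (¬K) is falsified — contradiction.
Case K = False:
  (¬S) forces S = False.
  (¬P ∨ S) forces P = False.
  (¬B ∨ K ∨ P ∨ S) forces B = False.
  Clause (B ∨ P ∨ S) is falsified — contradiction.
Both cases fail, so the formula is unsatisfiable.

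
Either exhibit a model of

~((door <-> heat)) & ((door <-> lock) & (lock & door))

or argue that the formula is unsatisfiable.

door = True, lock = True, heat = False

  ~((door <-> heat)) = True
    door <-> heat = False
  (door <-> lock) & (lock & door) = True
    door <-> lock = True
    lock & door = True
Both conjuncts True, so the formula holds.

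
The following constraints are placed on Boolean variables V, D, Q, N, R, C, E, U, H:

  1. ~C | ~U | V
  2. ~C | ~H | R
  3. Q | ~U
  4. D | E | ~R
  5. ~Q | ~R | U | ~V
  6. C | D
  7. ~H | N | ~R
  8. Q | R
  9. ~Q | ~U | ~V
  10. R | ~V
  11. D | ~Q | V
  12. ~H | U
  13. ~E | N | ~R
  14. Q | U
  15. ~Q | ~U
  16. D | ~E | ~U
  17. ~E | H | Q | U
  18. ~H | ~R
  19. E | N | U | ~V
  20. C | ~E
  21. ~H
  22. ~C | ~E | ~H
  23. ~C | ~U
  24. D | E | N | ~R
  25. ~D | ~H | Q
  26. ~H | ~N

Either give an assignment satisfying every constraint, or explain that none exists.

Unit clause (~H) forces H = False.
Set V = False.
Try D = False:
  (C | D) forces C = True.
  (~C | ~U | V) forces U = False.
  (D | ~Q | V) forces Q = False.
  clause (Q | U) is falsified — backtrack.
So D = True.
Try Q = False:
  (Q | ~U) forces U = False.
  clause (Q | U) is falsified — backtrack.
So Q = True.
  then (~Q | ~U) forces U = False.
Set N = True.
Set R = False.
Set C = False.
  then (C | ~E) forces E = False.
All clauses satisfied.

V=F, D=T, Q=T, N=T, R=F, C=F, E=F, U=F, H=F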